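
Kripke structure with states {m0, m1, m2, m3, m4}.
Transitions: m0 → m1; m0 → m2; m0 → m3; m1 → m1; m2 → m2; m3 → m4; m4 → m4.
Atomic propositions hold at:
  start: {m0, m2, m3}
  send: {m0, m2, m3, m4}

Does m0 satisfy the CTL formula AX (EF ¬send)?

Sat(¬send) = {m1}
EF ¬send: least fixpoint, start Z0 = {m1}, add states with some successor in Z. Z1 = {m0, m1}; fixed.
Sat(EF ¬send) = {m0, m1}
Sat(AX (EF ¬send)) = {s : every successor in {m0, m1}} = {m1}
m0 ∉ Sat(AX (EF ¬send)) = {m1}, so the formula does not hold at m0.

No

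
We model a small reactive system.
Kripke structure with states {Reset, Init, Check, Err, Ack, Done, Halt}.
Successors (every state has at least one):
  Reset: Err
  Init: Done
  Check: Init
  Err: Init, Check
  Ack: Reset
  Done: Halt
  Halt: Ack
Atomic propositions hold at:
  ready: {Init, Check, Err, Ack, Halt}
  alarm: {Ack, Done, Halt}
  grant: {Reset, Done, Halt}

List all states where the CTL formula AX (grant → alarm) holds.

{Reset, Init, Check, Err, Done, Halt}

Sat(grant → alarm) = {Init, Check, Err, Ack, Done, Halt}
Sat(AX (grant → alarm)) = {s : every successor in {Init, Check, Err, Ack, Done, Halt}} = {Reset, Init, Check, Err, Done, Halt}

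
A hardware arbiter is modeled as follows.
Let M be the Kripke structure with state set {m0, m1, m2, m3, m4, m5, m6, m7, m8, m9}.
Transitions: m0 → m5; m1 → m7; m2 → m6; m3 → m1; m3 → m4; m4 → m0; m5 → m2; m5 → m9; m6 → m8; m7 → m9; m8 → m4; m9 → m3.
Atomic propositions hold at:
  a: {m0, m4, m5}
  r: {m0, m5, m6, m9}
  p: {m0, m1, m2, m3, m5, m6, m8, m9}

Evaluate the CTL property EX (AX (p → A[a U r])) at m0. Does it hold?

No

A[a U r]: least fixpoint, start Z0 = Sat(r) = {m0, m5, m6, m9}, add states in Sat(a) with every successor in Z. Z1 = {m0, m4, m5, m6, m9}; fixed.
Sat(A[a U r]) = {m0, m4, m5, m6, m9}
Sat(p → A[a U r]) = {m0, m4, m5, m6, m7, m9}
Sat(AX (p → A[a U r])) = {s : every successor in {m0, m4, m5, m6, m7, m9}} = {m0, m1, m2, m4, m7, m8}
Sat(EX (AX (p → A[a U r]))) = {s : some successor in {m0, m1, m2, m4, m7, m8}} = {m1, m3, m4, m5, m6, m8}
m0 ∉ Sat(EX (AX (p → A[a U r]))) = {m1, m3, m4, m5, m6, m8}, so the formula does not hold at m0.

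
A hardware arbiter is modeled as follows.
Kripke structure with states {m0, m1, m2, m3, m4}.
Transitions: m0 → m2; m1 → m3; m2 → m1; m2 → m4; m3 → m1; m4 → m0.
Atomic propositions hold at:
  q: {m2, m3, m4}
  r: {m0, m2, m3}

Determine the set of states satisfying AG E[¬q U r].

{m1, m3}

Sat(¬q) = {m0, m1}
E[¬q U r]: least fixpoint, start Z0 = Sat(r) = {m0, m2, m3}, add states in Sat(¬q) with some successor in Z. Z1 = {m0, m1, m2, m3}; fixed.
Sat(E[¬q U r]) = {m0, m1, m2, m3}
AG E[¬q U r]: greatest fixpoint, start Z0 = {m0, m1, m2, m3}, keep only states in Sat with every successor in Z. Z1 = {m0, m1, m3}; Z2 = {m1, m3}; fixed.
Sat(AG E[¬q U r]) = {m1, m3}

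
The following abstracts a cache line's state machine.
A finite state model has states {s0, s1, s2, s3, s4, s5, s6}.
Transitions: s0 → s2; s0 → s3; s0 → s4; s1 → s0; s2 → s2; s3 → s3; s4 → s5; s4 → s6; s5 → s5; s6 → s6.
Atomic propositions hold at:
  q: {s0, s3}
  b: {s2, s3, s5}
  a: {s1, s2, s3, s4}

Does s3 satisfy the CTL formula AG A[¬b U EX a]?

Yes

Sat(¬b) = {s0, s1, s4, s6}
Sat(EX a) = {s : some successor in {s1, s2, s3, s4}} = {s0, s2, s3}
A[¬b U EX a]: least fixpoint, start Z0 = Sat(EX a) = {s0, s2, s3}, add states in Sat(¬b) with every successor in Z. Z1 = {s0, s1, s2, s3}; fixed.
Sat(A[¬b U EX a]) = {s0, s1, s2, s3}
AG A[¬b U EX a]: greatest fixpoint, start Z0 = {s0, s1, s2, s3}, keep only states in Sat with every successor in Z. Z1 = {s1, s2, s3}; Z2 = {s2, s3}; fixed.
Sat(AG A[¬b U EX a]) = {s2, s3}
s3 ∈ Sat(AG A[¬b U EX a]) = {s2, s3}, so the formula holds at s3.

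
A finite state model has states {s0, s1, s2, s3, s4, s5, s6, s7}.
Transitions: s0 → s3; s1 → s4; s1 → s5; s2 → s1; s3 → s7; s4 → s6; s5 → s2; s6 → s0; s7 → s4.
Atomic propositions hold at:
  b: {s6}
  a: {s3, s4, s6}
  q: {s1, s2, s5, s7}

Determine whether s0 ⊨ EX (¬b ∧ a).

Sat(¬b) = {s0, s1, s2, s3, s4, s5, s7}
Sat(¬b ∧ a) = {s3, s4}
Sat(EX (¬b ∧ a)) = {s : some successor in {s3, s4}} = {s0, s1, s7}
s0 ∈ Sat(EX (¬b ∧ a)) = {s0, s1, s7}, so the formula holds at s0.

Yes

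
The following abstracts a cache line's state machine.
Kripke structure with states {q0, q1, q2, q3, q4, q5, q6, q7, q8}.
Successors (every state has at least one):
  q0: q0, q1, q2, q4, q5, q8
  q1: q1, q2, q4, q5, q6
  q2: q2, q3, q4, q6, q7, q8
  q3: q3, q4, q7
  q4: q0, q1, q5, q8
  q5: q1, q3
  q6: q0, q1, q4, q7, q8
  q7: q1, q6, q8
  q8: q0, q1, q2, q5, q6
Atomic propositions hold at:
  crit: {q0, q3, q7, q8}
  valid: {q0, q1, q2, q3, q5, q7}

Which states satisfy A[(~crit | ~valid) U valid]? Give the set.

{q0, q1, q2, q3, q5, q7}

Sat(~crit) = {q1, q2, q4, q5, q6}
Sat(~valid) = {q4, q6, q8}
Sat(~crit | ~valid) = {q1, q2, q4, q5, q6, q8}
A[(~crit | ~valid) U valid]: least fixpoint, start Z0 = Sat(valid) = {q0, q1, q2, q3, q5, q7}, add states in Sat(~crit | ~valid) with every successor in Z. Already a fixed point.
Sat(A[(~crit | ~valid) U valid]) = {q0, q1, q2, q3, q5, q7}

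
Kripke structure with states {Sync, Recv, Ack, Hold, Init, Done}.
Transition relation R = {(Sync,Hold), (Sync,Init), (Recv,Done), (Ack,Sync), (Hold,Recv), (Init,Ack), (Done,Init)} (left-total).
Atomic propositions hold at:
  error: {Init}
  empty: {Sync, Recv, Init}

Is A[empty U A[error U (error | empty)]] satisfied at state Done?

No

Sat(error | empty) = {Sync, Recv, Init}
A[error U (error | empty)]: least fixpoint, start Z0 = Sat((error | empty)) = {Sync, Recv, Init}, add states in Sat(error) with every successor in Z. Already a fixed point.
Sat(A[error U (error | empty)]) = {Sync, Recv, Init}
A[empty U A[error U (error | empty)]]: least fixpoint, start Z0 = Sat(A[error U (error | empty)]) = {Sync, Recv, Init}, add states in Sat(empty) with every successor in Z. Already a fixed point.
Sat(A[empty U A[error U (error | empty)]]) = {Sync, Recv, Init}
Done ∉ Sat(A[empty U A[error U (error | empty)]]) = {Sync, Recv, Init}, so the formula does not hold at Done.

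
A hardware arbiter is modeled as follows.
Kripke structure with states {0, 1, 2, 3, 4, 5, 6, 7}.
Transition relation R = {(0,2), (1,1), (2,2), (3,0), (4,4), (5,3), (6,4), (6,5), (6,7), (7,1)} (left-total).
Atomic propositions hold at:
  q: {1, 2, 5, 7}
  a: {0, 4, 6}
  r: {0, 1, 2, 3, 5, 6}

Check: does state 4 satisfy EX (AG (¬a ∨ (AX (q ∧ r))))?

No

Sat(¬a) = {1, 2, 3, 5, 7}
Sat(q ∧ r) = {1, 2, 5}
Sat(AX (q ∧ r)) = {s : every successor in {1, 2, 5}} = {0, 1, 2, 7}
Sat(¬a ∨ (AX (q ∧ r))) = {0, 1, 2, 3, 5, 7}
AG (¬a ∨ (AX (q ∧ r))): greatest fixpoint, start Z0 = {0, 1, 2, 3, 5, 7}, keep only states in Sat with every successor in Z. Already a fixed point.
Sat(AG (¬a ∨ (AX (q ∧ r)))) = {0, 1, 2, 3, 5, 7}
Sat(EX (AG (¬a ∨ (AX (q ∧ r))))) = {s : some successor in {0, 1, 2, 3, 5, 7}} = {0, 1, 2, 3, 5, 6, 7}
4 ∉ Sat(EX (AG (¬a ∨ (AX (q ∧ r))))) = {0, 1, 2, 3, 5, 6, 7}, so the formula does not hold at 4.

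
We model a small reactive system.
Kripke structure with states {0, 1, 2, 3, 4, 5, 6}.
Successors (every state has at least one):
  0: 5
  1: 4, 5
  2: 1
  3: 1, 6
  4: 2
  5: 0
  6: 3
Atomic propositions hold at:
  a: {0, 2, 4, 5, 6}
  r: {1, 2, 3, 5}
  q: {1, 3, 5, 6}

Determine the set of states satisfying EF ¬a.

{1, 2, 3, 4, 6}

Sat(¬a) = {1, 3}
EF ¬a: least fixpoint, start Z0 = {1, 3}, add states with some successor in Z. Z1 = {1, 2, 3, 6}; Z2 = {1, 2, 3, 4, 6}; fixed.
Sat(EF ¬a) = {1, 2, 3, 4, 6}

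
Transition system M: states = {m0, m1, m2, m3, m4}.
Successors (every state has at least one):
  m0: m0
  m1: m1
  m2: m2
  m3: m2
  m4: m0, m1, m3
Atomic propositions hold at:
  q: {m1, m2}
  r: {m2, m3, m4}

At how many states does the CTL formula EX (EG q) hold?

EG q: greatest fixpoint, start Z0 = {m1, m2}, keep only states in Sat with some successor in Z. Already a fixed point.
Sat(EG q) = {m1, m2}
Sat(EX (EG q)) = {s : some successor in {m1, m2}} = {m1, m2, m3, m4}
|Sat(EX (EG q))| = |{m1, m2, m3, m4}| = 4.

4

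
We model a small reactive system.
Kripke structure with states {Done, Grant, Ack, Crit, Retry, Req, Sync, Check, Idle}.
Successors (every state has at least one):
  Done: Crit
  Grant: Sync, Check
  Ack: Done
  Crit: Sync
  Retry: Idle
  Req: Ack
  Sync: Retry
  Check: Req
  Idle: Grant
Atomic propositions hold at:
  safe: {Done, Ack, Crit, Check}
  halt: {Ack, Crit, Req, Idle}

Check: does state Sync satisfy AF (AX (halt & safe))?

Sat(halt & safe) = {Ack, Crit}
Sat(AX (halt & safe)) = {s : every successor in {Ack, Crit}} = {Done, Req}
AF (AX (halt & safe)): least fixpoint, start Z0 = {Done, Req}, add states with every successor in Z. Z1 = {Done, Ack, Req, Check}; fixed.
Sat(AF (AX (halt & safe))) = {Done, Ack, Req, Check}
Sync ∉ Sat(AF (AX (halt & safe))) = {Done, Ack, Req, Check}, so the formula does not hold at Sync.

No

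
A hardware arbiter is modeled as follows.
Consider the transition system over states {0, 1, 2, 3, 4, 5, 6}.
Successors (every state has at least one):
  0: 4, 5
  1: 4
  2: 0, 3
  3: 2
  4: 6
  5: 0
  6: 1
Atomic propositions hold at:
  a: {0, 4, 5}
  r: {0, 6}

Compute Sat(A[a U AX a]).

Sat(AX a) = {s : every successor in {0, 4, 5}} = {0, 1, 5}
A[a U AX a]: least fixpoint, start Z0 = Sat(AX a) = {0, 1, 5}, add states in Sat(a) with every successor in Z. Already a fixed point.
Sat(A[a U AX a]) = {0, 1, 5}

{0, 1, 5}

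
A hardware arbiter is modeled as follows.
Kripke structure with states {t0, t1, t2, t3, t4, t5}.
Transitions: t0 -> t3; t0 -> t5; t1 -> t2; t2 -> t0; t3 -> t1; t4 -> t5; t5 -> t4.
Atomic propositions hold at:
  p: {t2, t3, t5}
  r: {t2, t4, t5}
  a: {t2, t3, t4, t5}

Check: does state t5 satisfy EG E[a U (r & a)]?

Yes

Sat(r & a) = {t2, t4, t5}
E[a U (r & a)]: least fixpoint, start Z0 = Sat((r & a)) = {t2, t4, t5}, add states in Sat(a) with some successor in Z. Already a fixed point.
Sat(E[a U (r & a)]) = {t2, t4, t5}
EG E[a U (r & a)]: greatest fixpoint, start Z0 = {t2, t4, t5}, keep only states in Sat with some successor in Z. Z1 = {t4, t5}; fixed.
Sat(EG E[a U (r & a)]) = {t4, t5}
t5 ∈ Sat(EG E[a U (r & a)]) = {t4, t5}, so the formula holds at t5.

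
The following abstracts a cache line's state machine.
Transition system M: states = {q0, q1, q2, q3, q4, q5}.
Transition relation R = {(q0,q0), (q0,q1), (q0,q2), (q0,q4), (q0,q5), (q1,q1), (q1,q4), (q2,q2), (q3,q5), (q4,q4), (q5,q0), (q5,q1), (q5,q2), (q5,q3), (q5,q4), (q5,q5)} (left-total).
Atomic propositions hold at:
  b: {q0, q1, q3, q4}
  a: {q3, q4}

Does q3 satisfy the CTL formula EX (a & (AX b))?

Sat(AX b) = {s : every successor in {q0, q1, q3, q4}} = {q1, q4}
Sat(a & (AX b)) = {q4}
Sat(EX (a & (AX b))) = {s : some successor in {q4}} = {q0, q1, q4, q5}
q3 ∉ Sat(EX (a & (AX b))) = {q0, q1, q4, q5}, so the formula does not hold at q3.

No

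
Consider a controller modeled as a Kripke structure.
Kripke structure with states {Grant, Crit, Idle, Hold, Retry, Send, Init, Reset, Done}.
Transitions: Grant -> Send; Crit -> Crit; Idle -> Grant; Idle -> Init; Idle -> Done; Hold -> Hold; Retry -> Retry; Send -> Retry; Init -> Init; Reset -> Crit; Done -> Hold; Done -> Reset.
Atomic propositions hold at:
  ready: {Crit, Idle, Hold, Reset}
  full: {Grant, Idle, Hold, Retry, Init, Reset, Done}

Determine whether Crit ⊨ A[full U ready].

A[full U ready]: least fixpoint, start Z0 = Sat(ready) = {Crit, Idle, Hold, Reset}, add states in Sat(full) with every successor in Z. Z1 = {Crit, Idle, Hold, Reset, Done}; fixed.
Sat(A[full U ready]) = {Crit, Idle, Hold, Reset, Done}
Crit ∈ Sat(A[full U ready]) = {Crit, Idle, Hold, Reset, Done}, so the formula holds at Crit.

Yes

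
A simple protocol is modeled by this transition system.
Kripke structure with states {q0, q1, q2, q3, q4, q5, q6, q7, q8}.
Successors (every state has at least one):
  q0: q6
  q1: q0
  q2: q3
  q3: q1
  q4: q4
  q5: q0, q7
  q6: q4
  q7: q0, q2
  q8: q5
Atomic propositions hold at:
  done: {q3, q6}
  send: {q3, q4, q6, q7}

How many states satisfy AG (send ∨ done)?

Sat(send ∨ done) = {q3, q4, q6, q7}
AG (send ∨ done): greatest fixpoint, start Z0 = {q3, q4, q6, q7}, keep only states in Sat with every successor in Z. Z1 = {q4, q6}; fixed.
Sat(AG (send ∨ done)) = {q4, q6}
|Sat(AG (send ∨ done))| = |{q4, q6}| = 2.

2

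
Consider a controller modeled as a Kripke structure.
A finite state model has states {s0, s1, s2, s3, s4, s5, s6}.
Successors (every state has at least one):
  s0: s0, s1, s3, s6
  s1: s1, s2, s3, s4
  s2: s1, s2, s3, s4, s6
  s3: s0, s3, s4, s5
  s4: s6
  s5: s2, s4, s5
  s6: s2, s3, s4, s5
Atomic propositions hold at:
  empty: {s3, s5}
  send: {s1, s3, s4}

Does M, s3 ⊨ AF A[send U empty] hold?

Yes

A[send U empty]: least fixpoint, start Z0 = Sat(empty) = {s3, s5}, add states in Sat(send) with every successor in Z. Already a fixed point.
Sat(A[send U empty]) = {s3, s5}
AF A[send U empty]: least fixpoint, start Z0 = {s3, s5}, add states with every successor in Z. Already a fixed point.
Sat(AF A[send U empty]) = {s3, s5}
s3 ∈ Sat(AF A[send U empty]) = {s3, s5}, so the formula holds at s3.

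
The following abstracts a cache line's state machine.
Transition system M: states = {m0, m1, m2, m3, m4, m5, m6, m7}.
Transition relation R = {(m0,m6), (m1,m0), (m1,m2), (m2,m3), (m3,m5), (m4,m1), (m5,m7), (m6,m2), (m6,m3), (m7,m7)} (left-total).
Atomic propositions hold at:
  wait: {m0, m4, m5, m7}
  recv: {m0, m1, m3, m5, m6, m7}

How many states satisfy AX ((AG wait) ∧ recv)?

AG wait: greatest fixpoint, start Z0 = {m0, m4, m5, m7}, keep only states in Sat with every successor in Z. Z1 = {m5, m7}; fixed.
Sat(AG wait) = {m5, m7}
Sat((AG wait) ∧ recv) = {m5, m7}
Sat(AX ((AG wait) ∧ recv)) = {s : every successor in {m5, m7}} = {m3, m5, m7}
|Sat(AX ((AG wait) ∧ recv))| = |{m3, m5, m7}| = 3.

3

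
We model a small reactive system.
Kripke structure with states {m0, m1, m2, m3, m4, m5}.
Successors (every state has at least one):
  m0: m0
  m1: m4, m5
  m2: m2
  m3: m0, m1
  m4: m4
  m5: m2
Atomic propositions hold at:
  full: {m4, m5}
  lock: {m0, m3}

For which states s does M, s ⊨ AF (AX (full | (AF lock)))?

{m0, m1, m3, m4}

AF lock: least fixpoint, start Z0 = {m0, m3}, add states with every successor in Z. Already a fixed point.
Sat(AF lock) = {m0, m3}
Sat(full | (AF lock)) = {m0, m3, m4, m5}
Sat(AX (full | (AF lock))) = {s : every successor in {m0, m3, m4, m5}} = {m0, m1, m4}
AF (AX (full | (AF lock))): least fixpoint, start Z0 = {m0, m1, m4}, add states with every successor in Z. Z1 = {m0, m1, m3, m4}; fixed.
Sat(AF (AX (full | (AF lock)))) = {m0, m1, m3, m4}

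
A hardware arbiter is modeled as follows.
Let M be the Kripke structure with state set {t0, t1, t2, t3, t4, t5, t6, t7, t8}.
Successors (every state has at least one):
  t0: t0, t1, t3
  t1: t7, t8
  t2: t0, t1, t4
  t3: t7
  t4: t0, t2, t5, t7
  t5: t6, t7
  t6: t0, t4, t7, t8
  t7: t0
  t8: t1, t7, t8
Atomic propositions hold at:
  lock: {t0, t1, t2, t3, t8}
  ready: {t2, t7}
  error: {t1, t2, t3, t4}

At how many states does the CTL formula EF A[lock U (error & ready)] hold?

4

Sat(error & ready) = {t2}
A[lock U (error & ready)]: least fixpoint, start Z0 = Sat((error & ready)) = {t2}, add states in Sat(lock) with every successor in Z. Already a fixed point.
Sat(A[lock U (error & ready)]) = {t2}
EF A[lock U (error & ready)]: least fixpoint, start Z0 = {t2}, add states with some successor in Z. Z1 = {t2, t4}; Z2 = {t2, t4, t6}; Z3 = {t2, t4, t5, t6}; fixed.
Sat(EF A[lock U (error & ready)]) = {t2, t4, t5, t6}
|Sat(EF A[lock U (error & ready)])| = |{t2, t4, t5, t6}| = 4.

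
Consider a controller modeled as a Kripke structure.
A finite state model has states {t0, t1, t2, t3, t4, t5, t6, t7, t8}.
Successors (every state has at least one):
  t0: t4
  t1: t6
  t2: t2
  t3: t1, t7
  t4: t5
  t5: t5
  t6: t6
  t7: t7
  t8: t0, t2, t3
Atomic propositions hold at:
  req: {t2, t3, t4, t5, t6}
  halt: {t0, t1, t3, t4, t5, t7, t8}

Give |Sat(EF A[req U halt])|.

7

A[req U halt]: least fixpoint, start Z0 = Sat(halt) = {t0, t1, t3, t4, t5, t7, t8}, add states in Sat(req) with every successor in Z. Already a fixed point.
Sat(A[req U halt]) = {t0, t1, t3, t4, t5, t7, t8}
EF A[req U halt]: least fixpoint, start Z0 = {t0, t1, t3, t4, t5, t7, t8}, add states with some successor in Z. Already a fixed point.
Sat(EF A[req U halt]) = {t0, t1, t3, t4, t5, t7, t8}
|Sat(EF A[req U halt])| = |{t0, t1, t3, t4, t5, t7, t8}| = 7.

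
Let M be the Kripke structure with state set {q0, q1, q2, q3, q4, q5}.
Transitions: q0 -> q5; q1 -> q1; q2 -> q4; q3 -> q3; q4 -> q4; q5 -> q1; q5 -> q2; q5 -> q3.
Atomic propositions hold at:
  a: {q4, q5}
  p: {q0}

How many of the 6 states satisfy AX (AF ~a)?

4

Sat(~a) = {q0, q1, q2, q3}
AF ~a: least fixpoint, start Z0 = {q0, q1, q2, q3}, add states with every successor in Z. Z1 = {q0, q1, q2, q3, q5}; fixed.
Sat(AF ~a) = {q0, q1, q2, q3, q5}
Sat(AX (AF ~a)) = {s : every successor in {q0, q1, q2, q3, q5}} = {q0, q1, q3, q5}
|Sat(AX (AF ~a))| = |{q0, q1, q3, q5}| = 4.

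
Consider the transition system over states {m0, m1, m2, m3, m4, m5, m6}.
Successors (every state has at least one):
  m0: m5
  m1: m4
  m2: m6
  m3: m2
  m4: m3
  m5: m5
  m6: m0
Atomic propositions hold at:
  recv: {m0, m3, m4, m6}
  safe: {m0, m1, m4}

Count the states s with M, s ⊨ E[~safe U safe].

Sat(~safe) = {m2, m3, m5, m6}
E[~safe U safe]: least fixpoint, start Z0 = Sat(safe) = {m0, m1, m4}, add states in Sat(~safe) with some successor in Z. Z1 = {m0, m1, m4, m6}; Z2 = {m0, m1, m2, m4, m6}; Z3 = {m0, m1, m2, m3, m4, m6}; fixed.
Sat(E[~safe U safe]) = {m0, m1, m2, m3, m4, m6}
|Sat(E[~safe U safe])| = |{m0, m1, m2, m3, m4, m6}| = 6.

6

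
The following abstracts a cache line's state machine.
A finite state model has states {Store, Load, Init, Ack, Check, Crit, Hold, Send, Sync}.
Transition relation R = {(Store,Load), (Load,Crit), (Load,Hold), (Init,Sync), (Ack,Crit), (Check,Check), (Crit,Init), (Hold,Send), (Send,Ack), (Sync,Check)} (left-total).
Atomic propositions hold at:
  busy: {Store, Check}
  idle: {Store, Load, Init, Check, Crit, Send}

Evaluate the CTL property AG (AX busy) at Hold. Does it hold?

Sat(AX busy) = {s : every successor in {Store, Check}} = {Check, Sync}
AG (AX busy): greatest fixpoint, start Z0 = {Check, Sync}, keep only states in Sat with every successor in Z. Already a fixed point.
Sat(AG (AX busy)) = {Check, Sync}
Hold ∉ Sat(AG (AX busy)) = {Check, Sync}, so the formula does not hold at Hold.

No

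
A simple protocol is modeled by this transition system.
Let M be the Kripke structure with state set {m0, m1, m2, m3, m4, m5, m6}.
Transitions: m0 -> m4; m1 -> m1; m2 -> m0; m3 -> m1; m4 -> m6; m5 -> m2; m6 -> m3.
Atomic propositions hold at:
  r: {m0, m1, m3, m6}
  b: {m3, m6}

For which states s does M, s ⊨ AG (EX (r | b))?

Sat(r | b) = {m0, m1, m3, m6}
Sat(EX (r | b)) = {s : some successor in {m0, m1, m3, m6}} = {m1, m2, m3, m4, m6}
AG (EX (r | b)): greatest fixpoint, start Z0 = {m1, m2, m3, m4, m6}, keep only states in Sat with every successor in Z. Z1 = {m1, m3, m4, m6}; fixed.
Sat(AG (EX (r | b))) = {m1, m3, m4, m6}

{m1, m3, m4, m6}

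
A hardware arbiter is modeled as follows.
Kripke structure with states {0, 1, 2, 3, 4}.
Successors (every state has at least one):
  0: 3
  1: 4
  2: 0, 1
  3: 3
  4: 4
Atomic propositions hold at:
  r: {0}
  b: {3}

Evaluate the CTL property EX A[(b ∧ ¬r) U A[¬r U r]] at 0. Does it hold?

Sat(¬r) = {1, 2, 3, 4}
Sat(b ∧ ¬r) = {3}
A[¬r U r]: least fixpoint, start Z0 = Sat(r) = {0}, add states in Sat(¬r) with every successor in Z. Already a fixed point.
Sat(A[¬r U r]) = {0}
A[(b ∧ ¬r) U A[¬r U r]]: least fixpoint, start Z0 = Sat(A[¬r U r]) = {0}, add states in Sat(b ∧ ¬r) with every successor in Z. Already a fixed point.
Sat(A[(b ∧ ¬r) U A[¬r U r]]) = {0}
Sat(EX A[(b ∧ ¬r) U A[¬r U r]]) = {s : some successor in {0}} = {2}
0 ∉ Sat(EX A[(b ∧ ¬r) U A[¬r U r]]) = {2}, so the formula does not hold at 0.

No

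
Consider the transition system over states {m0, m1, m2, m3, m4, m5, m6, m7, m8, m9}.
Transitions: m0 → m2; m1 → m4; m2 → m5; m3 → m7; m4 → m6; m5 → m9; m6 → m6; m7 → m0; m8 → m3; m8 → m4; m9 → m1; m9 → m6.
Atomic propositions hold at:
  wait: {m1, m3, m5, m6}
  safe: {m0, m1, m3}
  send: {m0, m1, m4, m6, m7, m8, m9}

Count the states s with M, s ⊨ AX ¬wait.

5

Sat(¬wait) = {m0, m2, m4, m7, m8, m9}
Sat(AX ¬wait) = {s : every successor in {m0, m2, m4, m7, m8, m9}} = {m0, m1, m3, m5, m7}
|Sat(AX ¬wait)| = |{m0, m1, m3, m5, m7}| = 5.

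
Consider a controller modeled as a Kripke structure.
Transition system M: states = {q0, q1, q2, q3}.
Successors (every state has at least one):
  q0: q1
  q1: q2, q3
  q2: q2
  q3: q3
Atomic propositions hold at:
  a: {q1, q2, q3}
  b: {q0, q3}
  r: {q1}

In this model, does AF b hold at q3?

AF b: least fixpoint, start Z0 = {q0, q3}, add states with every successor in Z. Already a fixed point.
Sat(AF b) = {q0, q3}
q3 ∈ Sat(AF b) = {q0, q3}, so the formula holds at q3.

Yes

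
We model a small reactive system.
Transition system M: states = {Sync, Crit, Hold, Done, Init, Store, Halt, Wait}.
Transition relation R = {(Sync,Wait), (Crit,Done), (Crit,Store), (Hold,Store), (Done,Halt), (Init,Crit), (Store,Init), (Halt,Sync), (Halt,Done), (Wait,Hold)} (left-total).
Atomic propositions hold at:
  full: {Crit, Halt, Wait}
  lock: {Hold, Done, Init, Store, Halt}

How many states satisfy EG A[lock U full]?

A[lock U full]: least fixpoint, start Z0 = Sat(full) = {Crit, Halt, Wait}, add states in Sat(lock) with every successor in Z. Z1 = {Crit, Done, Init, Halt, Wait}; Z2 = {Crit, Done, Init, Store, Halt, Wait}; Z3 = {Crit, Hold, Done, Init, Store, Halt, Wait}; fixed.
Sat(A[lock U full]) = {Crit, Hold, Done, Init, Store, Halt, Wait}
EG A[lock U full]: greatest fixpoint, start Z0 = {Crit, Hold, Done, Init, Store, Halt, Wait}, keep only states in Sat with some successor in Z. Already a fixed point.
Sat(EG A[lock U full]) = {Crit, Hold, Done, Init, Store, Halt, Wait}
|Sat(EG A[lock U full])| = |{Crit, Hold, Done, Init, Store, Halt, Wait}| = 7.

7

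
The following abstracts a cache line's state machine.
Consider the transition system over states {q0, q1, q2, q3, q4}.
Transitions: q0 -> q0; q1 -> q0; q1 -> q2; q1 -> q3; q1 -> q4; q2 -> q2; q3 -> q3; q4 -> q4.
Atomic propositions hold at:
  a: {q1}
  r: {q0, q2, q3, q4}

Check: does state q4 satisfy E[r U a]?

No

E[r U a]: least fixpoint, start Z0 = Sat(a) = {q1}, add states in Sat(r) with some successor in Z. Already a fixed point.
Sat(E[r U a]) = {q1}
q4 ∉ Sat(E[r U a]) = {q1}, so the formula does not hold at q4.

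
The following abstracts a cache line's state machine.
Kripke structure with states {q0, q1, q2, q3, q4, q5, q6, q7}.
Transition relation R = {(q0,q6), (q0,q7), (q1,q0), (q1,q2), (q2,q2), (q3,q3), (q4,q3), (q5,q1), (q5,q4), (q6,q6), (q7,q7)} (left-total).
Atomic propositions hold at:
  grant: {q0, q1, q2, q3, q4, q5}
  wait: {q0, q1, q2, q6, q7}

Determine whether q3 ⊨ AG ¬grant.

Sat(¬grant) = {q6, q7}
AG ¬grant: greatest fixpoint, start Z0 = {q6, q7}, keep only states in Sat with every successor in Z. Already a fixed point.
Sat(AG ¬grant) = {q6, q7}
q3 ∉ Sat(AG ¬grant) = {q6, q7}, so the formula does not hold at q3.

No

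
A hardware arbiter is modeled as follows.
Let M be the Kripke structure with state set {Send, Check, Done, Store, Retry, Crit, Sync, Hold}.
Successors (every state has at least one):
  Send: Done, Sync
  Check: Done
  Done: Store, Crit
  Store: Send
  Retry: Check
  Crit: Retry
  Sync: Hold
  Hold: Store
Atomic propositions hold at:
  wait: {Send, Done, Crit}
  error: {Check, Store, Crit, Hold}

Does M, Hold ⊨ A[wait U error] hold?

Yes

A[wait U error]: least fixpoint, start Z0 = Sat(error) = {Check, Store, Crit, Hold}, add states in Sat(wait) with every successor in Z. Z1 = {Check, Done, Store, Crit, Hold}; fixed.
Sat(A[wait U error]) = {Check, Done, Store, Crit, Hold}
Hold ∈ Sat(A[wait U error]) = {Check, Done, Store, Crit, Hold}, so the formula holds at Hold.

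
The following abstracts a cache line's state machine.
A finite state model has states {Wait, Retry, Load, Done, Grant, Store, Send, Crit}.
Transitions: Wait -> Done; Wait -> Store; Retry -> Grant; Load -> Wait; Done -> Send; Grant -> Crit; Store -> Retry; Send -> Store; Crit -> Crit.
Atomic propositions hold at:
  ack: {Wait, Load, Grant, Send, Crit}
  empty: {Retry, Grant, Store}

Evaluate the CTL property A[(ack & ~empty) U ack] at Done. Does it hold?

Sat(~empty) = {Wait, Load, Done, Send, Crit}
Sat(ack & ~empty) = {Wait, Load, Send, Crit}
A[(ack & ~empty) U ack]: least fixpoint, start Z0 = Sat(ack) = {Wait, Load, Grant, Send, Crit}, add states in Sat(ack & ~empty) with every successor in Z. Already a fixed point.
Sat(A[(ack & ~empty) U ack]) = {Wait, Load, Grant, Send, Crit}
Done ∉ Sat(A[(ack & ~empty) U ack]) = {Wait, Load, Grant, Send, Crit}, so the formula does not hold at Done.

No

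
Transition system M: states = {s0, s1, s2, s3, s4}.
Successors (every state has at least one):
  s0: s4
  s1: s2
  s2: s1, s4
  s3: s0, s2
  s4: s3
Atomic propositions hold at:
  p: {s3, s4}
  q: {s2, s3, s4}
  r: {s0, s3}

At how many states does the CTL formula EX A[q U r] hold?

A[q U r]: least fixpoint, start Z0 = Sat(r) = {s0, s3}, add states in Sat(q) with every successor in Z. Z1 = {s0, s3, s4}; fixed.
Sat(A[q U r]) = {s0, s3, s4}
Sat(EX A[q U r]) = {s : some successor in {s0, s3, s4}} = {s0, s2, s3, s4}
|Sat(EX A[q U r])| = |{s0, s2, s3, s4}| = 4.

4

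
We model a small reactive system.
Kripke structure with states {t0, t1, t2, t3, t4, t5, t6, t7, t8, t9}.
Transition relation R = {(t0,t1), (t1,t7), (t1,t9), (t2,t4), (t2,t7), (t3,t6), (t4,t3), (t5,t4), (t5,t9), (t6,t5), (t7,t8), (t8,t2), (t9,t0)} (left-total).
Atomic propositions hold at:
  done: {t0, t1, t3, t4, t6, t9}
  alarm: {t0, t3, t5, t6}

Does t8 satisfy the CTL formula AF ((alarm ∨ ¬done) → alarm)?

Sat(¬done) = {t2, t5, t7, t8}
Sat(alarm ∨ ¬done) = {t0, t2, t3, t5, t6, t7, t8}
Sat((alarm ∨ ¬done) → alarm) = {t0, t1, t3, t4, t5, t6, t9}
AF ((alarm ∨ ¬done) → alarm): least fixpoint, start Z0 = {t0, t1, t3, t4, t5, t6, t9}, add states with every successor in Z. Already a fixed point.
Sat(AF ((alarm ∨ ¬done) → alarm)) = {t0, t1, t3, t4, t5, t6, t9}
t8 ∉ Sat(AF ((alarm ∨ ¬done) → alarm)) = {t0, t1, t3, t4, t5, t6, t9}, so the formula does not hold at t8.

No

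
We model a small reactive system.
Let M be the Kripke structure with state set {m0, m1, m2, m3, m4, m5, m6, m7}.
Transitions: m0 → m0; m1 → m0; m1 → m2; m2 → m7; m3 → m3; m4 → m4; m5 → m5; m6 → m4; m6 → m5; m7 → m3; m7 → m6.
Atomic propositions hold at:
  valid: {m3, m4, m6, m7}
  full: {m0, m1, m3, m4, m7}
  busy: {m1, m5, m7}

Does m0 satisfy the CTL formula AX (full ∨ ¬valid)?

Yes

Sat(¬valid) = {m0, m1, m2, m5}
Sat(full ∨ ¬valid) = {m0, m1, m2, m3, m4, m5, m7}
Sat(AX (full ∨ ¬valid)) = {s : every successor in {m0, m1, m2, m3, m4, m5, m7}} = {m0, m1, m2, m3, m4, m5, m6}
m0 ∈ Sat(AX (full ∨ ¬valid)) = {m0, m1, m2, m3, m4, m5, m6}, so the formula holds at m0.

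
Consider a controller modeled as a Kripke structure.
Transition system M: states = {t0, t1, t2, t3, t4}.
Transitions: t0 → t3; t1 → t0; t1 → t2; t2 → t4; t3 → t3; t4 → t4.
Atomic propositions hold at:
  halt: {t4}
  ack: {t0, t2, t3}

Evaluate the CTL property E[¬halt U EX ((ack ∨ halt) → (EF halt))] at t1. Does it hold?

Yes

Sat(¬halt) = {t0, t1, t2, t3}
Sat(ack ∨ halt) = {t0, t2, t3, t4}
EF halt: least fixpoint, start Z0 = {t4}, add states with some successor in Z. Z1 = {t2, t4}; Z2 = {t1, t2, t4}; fixed.
Sat(EF halt) = {t1, t2, t4}
Sat((ack ∨ halt) → (EF halt)) = {t1, t2, t4}
Sat(EX ((ack ∨ halt) → (EF halt))) = {s : some successor in {t1, t2, t4}} = {t1, t2, t4}
E[¬halt U EX ((ack ∨ halt) → (EF halt))]: least fixpoint, start Z0 = Sat(EX ((ack ∨ halt) → (EF halt))) = {t1, t2, t4}, add states in Sat(¬halt) with some successor in Z. Already a fixed point.
Sat(E[¬halt U EX ((ack ∨ halt) → (EF halt))]) = {t1, t2, t4}
t1 ∈ Sat(E[¬halt U EX ((ack ∨ halt) → (EF halt))]) = {t1, t2, t4}, so the formula holds at t1.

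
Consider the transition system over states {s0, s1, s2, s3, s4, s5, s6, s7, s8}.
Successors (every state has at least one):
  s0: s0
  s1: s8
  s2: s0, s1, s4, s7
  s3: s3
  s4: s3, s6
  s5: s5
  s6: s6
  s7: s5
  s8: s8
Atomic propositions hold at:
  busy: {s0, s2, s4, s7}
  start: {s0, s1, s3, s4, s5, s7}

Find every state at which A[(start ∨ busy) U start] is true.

{s0, s1, s2, s3, s4, s5, s7}

Sat(start ∨ busy) = {s0, s1, s2, s3, s4, s5, s7}
A[(start ∨ busy) U start]: least fixpoint, start Z0 = Sat(start) = {s0, s1, s3, s4, s5, s7}, add states in Sat(start ∨ busy) with every successor in Z. Z1 = {s0, s1, s2, s3, s4, s5, s7}; fixed.
Sat(A[(start ∨ busy) U start]) = {s0, s1, s2, s3, s4, s5, s7}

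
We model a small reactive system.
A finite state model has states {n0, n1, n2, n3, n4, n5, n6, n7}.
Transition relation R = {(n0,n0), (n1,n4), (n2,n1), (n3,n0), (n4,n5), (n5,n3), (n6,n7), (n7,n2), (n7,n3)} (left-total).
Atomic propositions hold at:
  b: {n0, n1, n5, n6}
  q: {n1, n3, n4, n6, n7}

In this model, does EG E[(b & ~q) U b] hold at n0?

Sat(~q) = {n0, n2, n5}
Sat(b & ~q) = {n0, n5}
E[(b & ~q) U b]: least fixpoint, start Z0 = Sat(b) = {n0, n1, n5, n6}, add states in Sat(b & ~q) with some successor in Z. Already a fixed point.
Sat(E[(b & ~q) U b]) = {n0, n1, n5, n6}
EG E[(b & ~q) U b]: greatest fixpoint, start Z0 = {n0, n1, n5, n6}, keep only states in Sat with some successor in Z. Z1 = {n0}; fixed.
Sat(EG E[(b & ~q) U b]) = {n0}
n0 ∈ Sat(EG E[(b & ~q) U b]) = {n0}, so the formula holds at n0.

Yes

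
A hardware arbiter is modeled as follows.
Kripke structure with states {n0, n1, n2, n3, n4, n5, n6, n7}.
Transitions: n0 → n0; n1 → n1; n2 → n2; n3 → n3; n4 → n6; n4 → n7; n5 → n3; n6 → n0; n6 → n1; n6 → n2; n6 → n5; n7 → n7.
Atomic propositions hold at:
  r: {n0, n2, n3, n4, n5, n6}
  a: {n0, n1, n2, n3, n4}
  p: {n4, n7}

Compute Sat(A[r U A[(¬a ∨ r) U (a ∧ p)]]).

{n4}

Sat(¬a) = {n5, n6, n7}
Sat(¬a ∨ r) = {n0, n2, n3, n4, n5, n6, n7}
Sat(a ∧ p) = {n4}
A[(¬a ∨ r) U (a ∧ p)]: least fixpoint, start Z0 = Sat((a ∧ p)) = {n4}, add states in Sat(¬a ∨ r) with every successor in Z. Already a fixed point.
Sat(A[(¬a ∨ r) U (a ∧ p)]) = {n4}
A[r U A[(¬a ∨ r) U (a ∧ p)]]: least fixpoint, start Z0 = Sat(A[(¬a ∨ r) U (a ∧ p)]) = {n4}, add states in Sat(r) with every successor in Z. Already a fixed point.
Sat(A[r U A[(¬a ∨ r) U (a ∧ p)]]) = {n4}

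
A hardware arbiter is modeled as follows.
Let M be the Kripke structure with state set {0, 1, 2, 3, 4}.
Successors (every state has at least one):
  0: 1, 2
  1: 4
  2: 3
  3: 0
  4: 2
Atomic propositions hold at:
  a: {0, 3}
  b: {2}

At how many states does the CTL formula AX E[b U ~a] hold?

3

Sat(~a) = {1, 2, 4}
E[b U ~a]: least fixpoint, start Z0 = Sat(~a) = {1, 2, 4}, add states in Sat(b) with some successor in Z. Already a fixed point.
Sat(E[b U ~a]) = {1, 2, 4}
Sat(AX E[b U ~a]) = {s : every successor in {1, 2, 4}} = {0, 1, 4}
|Sat(AX E[b U ~a])| = |{0, 1, 4}| = 3.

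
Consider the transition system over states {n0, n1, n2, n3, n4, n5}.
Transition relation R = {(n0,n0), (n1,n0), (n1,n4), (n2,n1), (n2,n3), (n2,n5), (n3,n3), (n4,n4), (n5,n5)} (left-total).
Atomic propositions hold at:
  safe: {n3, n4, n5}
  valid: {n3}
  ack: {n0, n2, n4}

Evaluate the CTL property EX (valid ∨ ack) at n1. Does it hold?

Sat(valid ∨ ack) = {n0, n2, n3, n4}
Sat(EX (valid ∨ ack)) = {s : some successor in {n0, n2, n3, n4}} = {n0, n1, n2, n3, n4}
n1 ∈ Sat(EX (valid ∨ ack)) = {n0, n1, n2, n3, n4}, so the formula holds at n1.

Yes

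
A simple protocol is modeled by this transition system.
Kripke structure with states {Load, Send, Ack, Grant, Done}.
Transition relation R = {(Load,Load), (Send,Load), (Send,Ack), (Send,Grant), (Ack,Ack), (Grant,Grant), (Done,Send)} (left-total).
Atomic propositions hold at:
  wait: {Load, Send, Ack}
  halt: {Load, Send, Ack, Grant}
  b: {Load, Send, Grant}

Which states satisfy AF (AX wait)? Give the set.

{Load, Ack, Done}

Sat(AX wait) = {s : every successor in {Load, Send, Ack}} = {Load, Ack, Done}
AF (AX wait): least fixpoint, start Z0 = {Load, Ack, Done}, add states with every successor in Z. Already a fixed point.
Sat(AF (AX wait)) = {Load, Ack, Done}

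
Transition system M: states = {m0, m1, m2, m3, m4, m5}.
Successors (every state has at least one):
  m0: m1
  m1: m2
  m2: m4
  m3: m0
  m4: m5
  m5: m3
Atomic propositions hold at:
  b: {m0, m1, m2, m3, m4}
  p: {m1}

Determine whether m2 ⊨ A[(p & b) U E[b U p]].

Sat(p & b) = {m1}
E[b U p]: least fixpoint, start Z0 = Sat(p) = {m1}, add states in Sat(b) with some successor in Z. Z1 = {m0, m1}; Z2 = {m0, m1, m3}; fixed.
Sat(E[b U p]) = {m0, m1, m3}
A[(p & b) U E[b U p]]: least fixpoint, start Z0 = Sat(E[b U p]) = {m0, m1, m3}, add states in Sat(p & b) with every successor in Z. Already a fixed point.
Sat(A[(p & b) U E[b U p]]) = {m0, m1, m3}
m2 ∉ Sat(A[(p & b) U E[b U p]]) = {m0, m1, m3}, so the formula does not hold at m2.

No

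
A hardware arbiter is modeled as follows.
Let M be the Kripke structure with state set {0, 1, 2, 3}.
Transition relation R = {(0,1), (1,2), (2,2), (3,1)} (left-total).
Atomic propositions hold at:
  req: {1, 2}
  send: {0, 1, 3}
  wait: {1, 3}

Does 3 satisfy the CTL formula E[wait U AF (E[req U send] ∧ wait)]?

E[req U send]: least fixpoint, start Z0 = Sat(send) = {0, 1, 3}, add states in Sat(req) with some successor in Z. Already a fixed point.
Sat(E[req U send]) = {0, 1, 3}
Sat(E[req U send] ∧ wait) = {1, 3}
AF (E[req U send] ∧ wait): least fixpoint, start Z0 = {1, 3}, add states with every successor in Z. Z1 = {0, 1, 3}; fixed.
Sat(AF (E[req U send] ∧ wait)) = {0, 1, 3}
E[wait U AF (E[req U send] ∧ wait)]: least fixpoint, start Z0 = Sat(AF (E[req U send] ∧ wait)) = {0, 1, 3}, add states in Sat(wait) with some successor in Z. Already a fixed point.
Sat(E[wait U AF (E[req U send] ∧ wait)]) = {0, 1, 3}
3 ∈ Sat(E[wait U AF (E[req U send] ∧ wait)]) = {0, 1, 3}, so the formula holds at 3.

Yes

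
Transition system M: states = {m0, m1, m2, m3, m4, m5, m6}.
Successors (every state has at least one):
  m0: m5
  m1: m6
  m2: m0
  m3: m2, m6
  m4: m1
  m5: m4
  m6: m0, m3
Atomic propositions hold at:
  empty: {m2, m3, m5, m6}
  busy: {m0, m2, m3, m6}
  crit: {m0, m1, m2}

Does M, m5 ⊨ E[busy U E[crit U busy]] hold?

No

E[crit U busy]: least fixpoint, start Z0 = Sat(busy) = {m0, m2, m3, m6}, add states in Sat(crit) with some successor in Z. Z1 = {m0, m1, m2, m3, m6}; fixed.
Sat(E[crit U busy]) = {m0, m1, m2, m3, m6}
E[busy U E[crit U busy]]: least fixpoint, start Z0 = Sat(E[crit U busy]) = {m0, m1, m2, m3, m6}, add states in Sat(busy) with some successor in Z. Already a fixed point.
Sat(E[busy U E[crit U busy]]) = {m0, m1, m2, m3, m6}
m5 ∉ Sat(E[busy U E[crit U busy]]) = {m0, m1, m2, m3, m6}, so the formula does not hold at m5.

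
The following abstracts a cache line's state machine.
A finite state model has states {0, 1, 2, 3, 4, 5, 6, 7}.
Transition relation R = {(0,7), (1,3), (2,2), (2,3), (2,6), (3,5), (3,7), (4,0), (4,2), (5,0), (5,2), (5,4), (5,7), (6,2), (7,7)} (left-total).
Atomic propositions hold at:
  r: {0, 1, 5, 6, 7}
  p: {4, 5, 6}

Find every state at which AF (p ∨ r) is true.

{0, 1, 3, 4, 5, 6, 7}

Sat(p ∨ r) = {0, 1, 4, 5, 6, 7}
AF (p ∨ r): least fixpoint, start Z0 = {0, 1, 4, 5, 6, 7}, add states with every successor in Z. Z1 = {0, 1, 3, 4, 5, 6, 7}; fixed.
Sat(AF (p ∨ r)) = {0, 1, 3, 4, 5, 6, 7}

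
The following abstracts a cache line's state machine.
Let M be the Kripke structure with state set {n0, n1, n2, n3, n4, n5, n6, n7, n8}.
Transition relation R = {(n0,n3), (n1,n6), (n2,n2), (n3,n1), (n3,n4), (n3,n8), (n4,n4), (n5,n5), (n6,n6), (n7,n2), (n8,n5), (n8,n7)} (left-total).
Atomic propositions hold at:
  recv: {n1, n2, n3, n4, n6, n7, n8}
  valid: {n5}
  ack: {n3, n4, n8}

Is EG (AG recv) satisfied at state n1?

Yes

AG recv: greatest fixpoint, start Z0 = {n1, n2, n3, n4, n6, n7, n8}, keep only states in Sat with every successor in Z. Z1 = {n1, n2, n3, n4, n6, n7}; Z2 = {n1, n2, n4, n6, n7}; fixed.
Sat(AG recv) = {n1, n2, n4, n6, n7}
EG (AG recv): greatest fixpoint, start Z0 = {n1, n2, n4, n6, n7}, keep only states in Sat with some successor in Z. Already a fixed point.
Sat(EG (AG recv)) = {n1, n2, n4, n6, n7}
n1 ∈ Sat(EG (AG recv)) = {n1, n2, n4, n6, n7}, so the formula holds at n1.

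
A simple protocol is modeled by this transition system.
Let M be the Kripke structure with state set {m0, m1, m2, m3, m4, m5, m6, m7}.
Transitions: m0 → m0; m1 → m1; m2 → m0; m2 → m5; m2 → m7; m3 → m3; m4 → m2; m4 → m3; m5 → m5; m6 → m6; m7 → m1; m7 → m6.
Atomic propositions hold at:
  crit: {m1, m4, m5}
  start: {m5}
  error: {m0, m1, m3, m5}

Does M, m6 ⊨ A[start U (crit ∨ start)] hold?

No

Sat(crit ∨ start) = {m1, m4, m5}
A[start U (crit ∨ start)]: least fixpoint, start Z0 = Sat((crit ∨ start)) = {m1, m4, m5}, add states in Sat(start) with every successor in Z. Already a fixed point.
Sat(A[start U (crit ∨ start)]) = {m1, m4, m5}
m6 ∉ Sat(A[start U (crit ∨ start)]) = {m1, m4, m5}, so the formula does not hold at m6.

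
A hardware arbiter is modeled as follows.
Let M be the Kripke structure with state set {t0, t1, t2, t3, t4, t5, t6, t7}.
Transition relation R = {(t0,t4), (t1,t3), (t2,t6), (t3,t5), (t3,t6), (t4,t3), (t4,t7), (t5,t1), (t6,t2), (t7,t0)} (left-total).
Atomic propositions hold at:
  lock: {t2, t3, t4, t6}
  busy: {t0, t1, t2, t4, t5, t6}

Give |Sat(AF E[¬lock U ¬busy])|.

6

Sat(¬lock) = {t0, t1, t5, t7}
Sat(¬busy) = {t3, t7}
E[¬lock U ¬busy]: least fixpoint, start Z0 = Sat(¬busy) = {t3, t7}, add states in Sat(¬lock) with some successor in Z. Z1 = {t1, t3, t7}; Z2 = {t1, t3, t5, t7}; fixed.
Sat(E[¬lock U ¬busy]) = {t1, t3, t5, t7}
AF E[¬lock U ¬busy]: least fixpoint, start Z0 = {t1, t3, t5, t7}, add states with every successor in Z. Z1 = {t1, t3, t4, t5, t7}; Z2 = {t0, t1, t3, t4, t5, t7}; fixed.
Sat(AF E[¬lock U ¬busy]) = {t0, t1, t3, t4, t5, t7}
|Sat(AF E[¬lock U ¬busy])| = |{t0, t1, t3, t4, t5, t7}| = 6.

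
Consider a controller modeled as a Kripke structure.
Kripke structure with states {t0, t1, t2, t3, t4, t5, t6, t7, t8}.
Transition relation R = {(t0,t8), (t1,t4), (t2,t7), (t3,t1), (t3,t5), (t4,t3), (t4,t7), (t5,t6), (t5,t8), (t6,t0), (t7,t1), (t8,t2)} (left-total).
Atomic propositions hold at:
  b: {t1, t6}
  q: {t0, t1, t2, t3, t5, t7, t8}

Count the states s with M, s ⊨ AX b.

Sat(AX b) = {s : every successor in {t1, t6}} = {t7}
|Sat(AX b)| = |{t7}| = 1.

1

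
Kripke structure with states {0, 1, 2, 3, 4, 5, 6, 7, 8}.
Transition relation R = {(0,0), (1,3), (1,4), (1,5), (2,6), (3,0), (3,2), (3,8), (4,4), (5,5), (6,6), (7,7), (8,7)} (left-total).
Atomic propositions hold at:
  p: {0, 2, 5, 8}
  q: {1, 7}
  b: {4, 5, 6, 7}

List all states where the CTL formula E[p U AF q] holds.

{1, 7, 8}

AF q: least fixpoint, start Z0 = {1, 7}, add states with every successor in Z. Z1 = {1, 7, 8}; fixed.
Sat(AF q) = {1, 7, 8}
E[p U AF q]: least fixpoint, start Z0 = Sat(AF q) = {1, 7, 8}, add states in Sat(p) with some successor in Z. Already a fixed point.
Sat(E[p U AF q]) = {1, 7, 8}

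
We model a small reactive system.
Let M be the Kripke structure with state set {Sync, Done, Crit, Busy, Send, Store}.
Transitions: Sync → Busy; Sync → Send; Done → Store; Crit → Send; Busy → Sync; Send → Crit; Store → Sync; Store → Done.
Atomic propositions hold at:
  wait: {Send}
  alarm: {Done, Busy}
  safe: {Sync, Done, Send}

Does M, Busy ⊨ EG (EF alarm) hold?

EF alarm: least fixpoint, start Z0 = {Done, Busy}, add states with some successor in Z. Z1 = {Sync, Done, Busy, Store}; fixed.
Sat(EF alarm) = {Sync, Done, Busy, Store}
EG (EF alarm): greatest fixpoint, start Z0 = {Sync, Done, Busy, Store}, keep only states in Sat with some successor in Z. Already a fixed point.
Sat(EG (EF alarm)) = {Sync, Done, Busy, Store}
Busy ∈ Sat(EG (EF alarm)) = {Sync, Done, Busy, Store}, so the formula holds at Busy.

Yes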